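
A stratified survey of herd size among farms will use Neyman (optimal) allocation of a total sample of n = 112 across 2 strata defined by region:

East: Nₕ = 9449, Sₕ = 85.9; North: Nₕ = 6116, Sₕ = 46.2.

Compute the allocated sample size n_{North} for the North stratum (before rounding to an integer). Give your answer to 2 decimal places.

Neyman allocation: nₕ = n·NₕSₕ / Σⱼ NⱼSⱼ.
Σ NⱼSⱼ = 9449·85.9 + 6116·46.2 = 1.0942283 × 10^6.
n_{North} = 112·6116·46.2 / (1.0942283 × 10^6) = 28.92.

28.92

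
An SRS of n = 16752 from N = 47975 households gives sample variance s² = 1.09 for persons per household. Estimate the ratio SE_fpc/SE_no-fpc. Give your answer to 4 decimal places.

f = n/N = 16752/47975 = 0.34918187.
SE_no-fpc = √(s²/n) = 0.008066403; SE_fpc = √((1−f)s²/n) = 0.0065074335.
Ratio = √(1−f) = 0.80673300.

0.8067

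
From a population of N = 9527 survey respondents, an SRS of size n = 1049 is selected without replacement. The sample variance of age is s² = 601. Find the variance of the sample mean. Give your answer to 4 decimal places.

Under SRS without replacement, Var(ȳ) = (1 − f)·s²/n with f = n/N = 1049/9527 = 0.11010811.
Var(ȳ) = (1 − 0.11010811)·601/1049 = 0.88989189·0.5729266 = 0.50984273.

0.5098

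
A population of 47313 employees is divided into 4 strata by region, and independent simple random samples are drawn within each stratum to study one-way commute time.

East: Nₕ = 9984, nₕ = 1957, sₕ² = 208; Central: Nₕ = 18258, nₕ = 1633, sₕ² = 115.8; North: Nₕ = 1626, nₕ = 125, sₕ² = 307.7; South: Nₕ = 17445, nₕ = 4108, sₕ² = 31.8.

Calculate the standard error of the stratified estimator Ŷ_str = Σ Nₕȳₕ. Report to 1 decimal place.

Var(Ŷ_str) = Σₕ Nₕ²(1 − fₕ)sₕ²/nₕ.
East: 9984²·(1 − 1957/9984)·208/1957 = 8.517857 × 10^6.
Central: 18258²·(1 − 1633/18258)·115.8/1633 = 2.1524706 × 10^7.
North: 1626²·(1 − 125/1626)·307.7/125 = 6.007845 × 10^6.
South: 17445²·(1 − 4108/17445)·31.8/4108 = 1.8010502 × 10^6.
Sum = 3.7851458 × 10^7.
SE = √(3.7851458 × 10^7) = 6152.4.

6152.4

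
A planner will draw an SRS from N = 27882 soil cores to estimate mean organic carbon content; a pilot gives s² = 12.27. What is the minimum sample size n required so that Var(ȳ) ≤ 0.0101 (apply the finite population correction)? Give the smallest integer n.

Without fpc, n₀ = s²/D = 12.27/0.0101 = 1214.8515.
With fpc, (1 − n/N)·s²/n ≤ D requires n ≥ n₀/(1 + n₀/N) = 1214.8515/(1 + 1214.8515/27882) = 1164.1290.
Rounding up, n = 1165.

1165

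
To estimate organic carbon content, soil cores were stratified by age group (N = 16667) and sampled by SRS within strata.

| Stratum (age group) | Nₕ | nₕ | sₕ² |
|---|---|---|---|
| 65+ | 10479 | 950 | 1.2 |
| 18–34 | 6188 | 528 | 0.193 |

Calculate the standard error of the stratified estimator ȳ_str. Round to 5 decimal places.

Var(ȳ_str) = Σₕ Wₕ²(1 − fₕ)sₕ²/nₕ with Wₕ = Nₕ/N, N = 16667.
65+: Wₕ = 0.62872743; term = 0.62872743²·(1 − 0.09065751)·1.2/950 = 4.5405654 × 10^-4.
18–34: Wₕ = 0.37127257; term = 0.37127257²·(1 − 0.08532644)·0.193/528 = 4.6086662 × 10^-5.
Sum = 5.001432 × 10^-4.
SE = √(5.001432 × 10^-4) = 0.02236.

0.02236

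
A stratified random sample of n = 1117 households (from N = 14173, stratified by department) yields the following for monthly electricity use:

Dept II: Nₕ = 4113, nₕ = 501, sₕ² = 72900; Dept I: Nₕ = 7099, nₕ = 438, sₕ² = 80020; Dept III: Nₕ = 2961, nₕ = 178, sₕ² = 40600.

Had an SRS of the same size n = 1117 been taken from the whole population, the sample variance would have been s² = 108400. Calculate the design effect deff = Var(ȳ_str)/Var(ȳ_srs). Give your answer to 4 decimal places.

0.7061

Var(ȳ_str) = Σ Wₕ²(1−fₕ)sₕ²/nₕ with Wₕ = Nₕ/14173:
  Dept II: (4113/14173)²·(1−501/4113)·72900/501 = 10.761497
  Dept I: (7099/14173)²·(1−438/7099)·80020/438 = 43.006834
  Dept III: (2961/14173)²·(1−178/2961)·40600/178 = 9.3569449
  → Var(ȳ_str) = 63.125276.
Var(ȳ_srs) = (1 − 1117/14173)·108400/1117 = 89.397313.
deff = 63.125276 / 89.397313 = 0.7061.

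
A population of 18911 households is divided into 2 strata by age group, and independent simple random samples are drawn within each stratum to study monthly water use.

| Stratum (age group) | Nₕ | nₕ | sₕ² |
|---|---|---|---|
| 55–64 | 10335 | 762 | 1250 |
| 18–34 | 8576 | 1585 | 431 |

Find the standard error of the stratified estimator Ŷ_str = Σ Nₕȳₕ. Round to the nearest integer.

Var(Ŷ_str) = Σₕ Nₕ²(1 − fₕ)sₕ²/nₕ.
55–64: 10335²·(1 − 762/10335)·1250/762 = 1.6229815 × 10^8.
18–34: 8576²·(1 − 1585/8576)·431/1585 = 1.6303171 × 10^7.
Sum = 1.7860132 × 10^8.
SE = √(1.7860132 × 10^8) = 13364.

13364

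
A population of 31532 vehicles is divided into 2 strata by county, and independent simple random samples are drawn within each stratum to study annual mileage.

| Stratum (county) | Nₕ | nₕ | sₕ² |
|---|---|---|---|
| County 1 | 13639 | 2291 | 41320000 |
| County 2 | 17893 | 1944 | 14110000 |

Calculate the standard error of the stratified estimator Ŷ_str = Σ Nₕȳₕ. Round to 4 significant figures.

2.205 × 10^6

Var(Ŷ_str) = Σₕ Nₕ²(1 − fₕ)sₕ²/nₕ.
County 1: 13639²·(1 − 2291/13639)·41320000/2291 = 2.7914965 × 10^12.
County 2: 17893²·(1 − 1944/17893)·14110000/1944 = 2.0713208 × 10^12.
Sum = 4.8628173 × 10^12.
SE = √(4.8628173 × 10^12) = 2.205 × 10^6.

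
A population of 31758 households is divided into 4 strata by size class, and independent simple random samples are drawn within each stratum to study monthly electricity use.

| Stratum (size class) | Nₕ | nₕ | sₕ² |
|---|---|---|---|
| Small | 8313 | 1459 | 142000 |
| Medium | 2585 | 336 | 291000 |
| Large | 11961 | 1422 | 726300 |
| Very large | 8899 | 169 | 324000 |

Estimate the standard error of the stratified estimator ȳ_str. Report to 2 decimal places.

14.90

Var(ȳ_str) = Σₕ Wₕ²(1 − fₕ)sₕ²/nₕ with Wₕ = Nₕ/N, N = 31758.
Small: Wₕ = 0.26176082; term = 0.26176082²·(1 − 0.17550824)·142000/1459 = 5.4983027.
Medium: Wₕ = 0.08139681; term = 0.08139681²·(1 − 0.12998066)·291000/336 = 4.9922626.
Large: Wₕ = 0.37662951; term = 0.37662951²·(1 − 0.11888638)·726300/1422 = 63.837674.
Very large: Wₕ = 0.28021286; term = 0.28021286²·(1 − 0.01899090)·324000/169 = 147.67517.
Sum = 222.00341.
SE = √(222.00341) = 14.90.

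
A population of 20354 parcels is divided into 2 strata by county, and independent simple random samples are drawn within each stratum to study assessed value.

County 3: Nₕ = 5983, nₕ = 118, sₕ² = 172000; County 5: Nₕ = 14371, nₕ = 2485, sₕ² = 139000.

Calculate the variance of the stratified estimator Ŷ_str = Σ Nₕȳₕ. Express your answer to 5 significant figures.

6.0703 × 10^10

Var(Ŷ_str) = Σₕ Nₕ²(1 − fₕ)sₕ²/nₕ.
County 3: 5983²·(1 − 118/5983)·172000/118 = 5.1148566 × 10^10.
County 5: 14371²·(1 − 2485/14371)·139000/2485 = 9.5545695 × 10^9.
Sum = 6.0703136 × 10^10.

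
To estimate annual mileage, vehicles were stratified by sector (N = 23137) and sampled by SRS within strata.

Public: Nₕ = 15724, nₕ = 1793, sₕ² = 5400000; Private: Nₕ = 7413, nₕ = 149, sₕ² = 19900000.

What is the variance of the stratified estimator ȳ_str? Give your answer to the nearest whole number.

14667

Var(ȳ_str) = Σₕ Wₕ²(1 − fₕ)sₕ²/nₕ with Wₕ = Nₕ/N, N = 23137.
Public: Wₕ = 0.67960410; term = 0.67960410²·(1 − 0.11402951)·5400000/1793 = 1232.3802.
Private: Wₕ = 0.32039590; term = 0.32039590²·(1 − 0.02009982)·19900000/149 = 13434.532.
Sum = 14666.912.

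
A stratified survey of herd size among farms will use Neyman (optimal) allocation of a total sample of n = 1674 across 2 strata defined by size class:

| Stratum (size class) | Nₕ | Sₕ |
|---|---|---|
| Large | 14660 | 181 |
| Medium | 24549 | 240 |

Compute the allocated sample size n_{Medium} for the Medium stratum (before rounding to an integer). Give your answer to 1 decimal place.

Neyman allocation: nₕ = n·NₕSₕ / Σⱼ NⱼSⱼ.
Σ NⱼSⱼ = 14660·181 + 24549·240 = 8.54522 × 10^6.
n_{Medium} = 1674·24549·240 / (8.54522 × 10^6) = 1154.2.

1154.2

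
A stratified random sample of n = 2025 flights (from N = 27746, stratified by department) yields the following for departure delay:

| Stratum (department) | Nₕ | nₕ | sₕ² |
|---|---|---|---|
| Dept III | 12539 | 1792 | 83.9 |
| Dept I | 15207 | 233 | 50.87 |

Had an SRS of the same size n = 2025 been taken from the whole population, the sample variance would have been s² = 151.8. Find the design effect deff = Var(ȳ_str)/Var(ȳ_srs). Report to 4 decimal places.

1.0472

Var(ȳ_str) = Σ Wₕ²(1−fₕ)sₕ²/nₕ with Wₕ = Nₕ/27746:
  Dept III: (12539/27746)²·(1−1792/12539)·83.9/1792 = 0.0081954601
  Dept I: (15207/27746)²·(1−233/15207)·50.87/233 = 0.064578273
  → Var(ȳ_str) = 0.072773733.
Var(ȳ_srs) = (1 − 2025/27746)·151.8/2025 = 0.069491904.
deff = 0.072773733 / 0.069491904 = 1.0472.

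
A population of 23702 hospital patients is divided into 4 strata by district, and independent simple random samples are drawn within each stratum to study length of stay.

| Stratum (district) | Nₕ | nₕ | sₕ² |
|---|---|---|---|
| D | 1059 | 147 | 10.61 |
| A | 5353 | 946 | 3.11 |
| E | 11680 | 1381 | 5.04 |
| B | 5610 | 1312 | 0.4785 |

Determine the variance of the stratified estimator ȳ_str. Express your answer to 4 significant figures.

Var(ȳ_str) = Σₕ Wₕ²(1 − fₕ)sₕ²/nₕ with Wₕ = Nₕ/N, N = 23702.
D: Wₕ = 0.04467977; term = 0.04467977²·(1 − 0.13881020)·10.61/147 = 1.2408488 × 10^-4.
A: Wₕ = 0.22584592; term = 0.22584592²·(1 − 0.17672333)·3.11/946 = 1.38051 × 10^-4.
E: Wₕ = 0.49278542; term = 0.49278542²·(1 − 0.11823630)·5.04/1381 = 7.8145643 × 10^-4.
B: Wₕ = 0.23668889; term = 0.23668889²·(1 − 0.23386809)·0.4785/1312 = 1.5653353 × 10^-5.
Sum = 0.0010592457.

0.001059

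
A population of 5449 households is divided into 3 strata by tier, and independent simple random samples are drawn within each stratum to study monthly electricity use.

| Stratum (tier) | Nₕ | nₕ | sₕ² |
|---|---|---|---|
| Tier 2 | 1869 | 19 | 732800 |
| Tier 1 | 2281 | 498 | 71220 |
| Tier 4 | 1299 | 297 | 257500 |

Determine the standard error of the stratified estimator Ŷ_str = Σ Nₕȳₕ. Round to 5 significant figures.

367510

Var(Ŷ_str) = Σₕ Nₕ²(1 − fₕ)sₕ²/nₕ.
Tier 2: 1869²·(1 − 19/1869)·732800/19 = 1.333561 × 10^11.
Tier 1: 2281²·(1 − 498/2281)·71220/498 = 5.8163329 × 10^8.
Tier 4: 1299²·(1 − 297/1299)·257500/297 = 1.1284898 × 10^9.
Sum = 1.3506622 × 10^11.
SE = √(1.3506622 × 10^11) = 367510.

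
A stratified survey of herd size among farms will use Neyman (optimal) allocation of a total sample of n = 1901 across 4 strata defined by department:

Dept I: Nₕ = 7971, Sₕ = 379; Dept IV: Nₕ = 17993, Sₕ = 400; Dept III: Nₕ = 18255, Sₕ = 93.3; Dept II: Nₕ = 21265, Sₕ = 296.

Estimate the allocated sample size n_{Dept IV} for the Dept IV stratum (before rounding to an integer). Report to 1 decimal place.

Neyman allocation: nₕ = n·NₕSₕ / Σⱼ NⱼSⱼ.
Σ NⱼSⱼ = 7971·379 + 17993·400 + 18255·93.3 + 21265·296 = 1.821584 × 10^7.
n_{Dept IV} = 1901·17993·400 / (1.821584 × 10^7) = 751.1.

751.1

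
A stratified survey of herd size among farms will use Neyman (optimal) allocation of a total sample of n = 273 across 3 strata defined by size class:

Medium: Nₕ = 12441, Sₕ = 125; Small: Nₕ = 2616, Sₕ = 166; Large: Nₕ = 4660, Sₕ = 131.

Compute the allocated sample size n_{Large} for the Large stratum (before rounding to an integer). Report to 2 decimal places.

Neyman allocation: nₕ = n·NₕSₕ / Σⱼ NⱼSⱼ.
Σ NⱼSⱼ = 12441·125 + 2616·166 + 4660·131 = 2.599841 × 10^6.
n_{Large} = 273·4660·131 / (2.599841 × 10^6) = 64.10.

64.10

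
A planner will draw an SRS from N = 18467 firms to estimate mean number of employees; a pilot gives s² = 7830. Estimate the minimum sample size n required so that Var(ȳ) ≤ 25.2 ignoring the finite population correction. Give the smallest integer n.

311

Without fpc, n₀ = s²/D = 7830/25.2 = 310.7143.
Rounding up, n = 311.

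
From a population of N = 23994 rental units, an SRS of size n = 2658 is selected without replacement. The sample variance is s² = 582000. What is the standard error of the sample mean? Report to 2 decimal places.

13.95

Under SRS without replacement, Var(ȳ) = (1 − f)·s²/n with f = n/N = 2658/23994 = 0.11077769.
Var(ȳ) = (1 − 0.11077769)·582000/2658 = 0.88922231·218.96163 = 194.70556.
SE(ȳ) = √(194.70556) = 13.95.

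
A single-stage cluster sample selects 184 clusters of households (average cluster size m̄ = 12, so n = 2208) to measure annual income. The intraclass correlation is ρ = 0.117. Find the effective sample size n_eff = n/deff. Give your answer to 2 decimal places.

deff = 1 + (12 − 1)·0.117 = 1 + 1.287 = 2.287.
n_eff = 2208 / 2.287 = 965.46.

965.46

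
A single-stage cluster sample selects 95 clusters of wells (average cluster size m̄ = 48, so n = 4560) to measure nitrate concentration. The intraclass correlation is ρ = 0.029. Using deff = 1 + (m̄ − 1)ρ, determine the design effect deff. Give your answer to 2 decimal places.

deff = 1 + (48 − 1)·0.029 = 1 + 1.363 = 2.363.

2.36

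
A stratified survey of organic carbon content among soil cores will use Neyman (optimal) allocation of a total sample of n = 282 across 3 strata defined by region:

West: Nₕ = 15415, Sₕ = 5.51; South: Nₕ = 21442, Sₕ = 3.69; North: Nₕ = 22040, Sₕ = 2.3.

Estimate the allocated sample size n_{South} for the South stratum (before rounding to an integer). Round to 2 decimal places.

103.90

Neyman allocation: nₕ = n·NₕSₕ / Σⱼ NⱼSⱼ.
Σ NⱼSⱼ = 15415·5.51 + 21442·3.69 + 22040·2.3 = 214749.63.
n_{South} = 282·21442·3.69 / 214749.63 = 103.90.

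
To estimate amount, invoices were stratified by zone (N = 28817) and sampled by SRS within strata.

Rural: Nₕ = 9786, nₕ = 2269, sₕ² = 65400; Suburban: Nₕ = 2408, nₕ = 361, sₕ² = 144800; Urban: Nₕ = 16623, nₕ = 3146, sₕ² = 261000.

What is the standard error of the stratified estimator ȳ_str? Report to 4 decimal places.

5.2264

Var(ȳ_str) = Σₕ Wₕ²(1 − fₕ)sₕ²/nₕ with Wₕ = Nₕ/N, N = 28817.
Rural: Wₕ = 0.33959121; term = 0.33959121²·(1 − 0.23186184)·65400/2269 = 2.5532626.
Suburban: Wₕ = 0.08356179; term = 0.08356179²·(1 − 0.14991694)·144800/361 = 2.3808835.
Urban: Wₕ = 0.57684700; term = 0.57684700²·(1 − 0.18925585)·261000/3146 = 22.381381.
Sum = 27.315527.
SE = √(27.315527) = 5.2264.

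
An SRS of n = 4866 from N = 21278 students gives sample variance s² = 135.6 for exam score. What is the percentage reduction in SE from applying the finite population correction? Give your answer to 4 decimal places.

12.1756

f = n/N = 4866/21278 = 0.22868691.
SE_no-fpc = √(s²/n) = 0.16693361; SE_fpc = √((1−f)s²/n) = 0.1466085.
Ratio = √(1−f) = 0.87824432. Reduction = 100·(1 − 0.87824432) = 12.1756%.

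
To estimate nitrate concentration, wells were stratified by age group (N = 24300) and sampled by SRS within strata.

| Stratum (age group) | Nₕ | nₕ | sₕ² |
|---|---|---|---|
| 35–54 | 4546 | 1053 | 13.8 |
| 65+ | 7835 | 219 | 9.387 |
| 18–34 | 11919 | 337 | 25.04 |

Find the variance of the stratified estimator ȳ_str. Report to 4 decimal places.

0.0221

Var(ȳ_str) = Σₕ Wₕ²(1 − fₕ)sₕ²/nₕ with Wₕ = Nₕ/N, N = 24300.
35–54: Wₕ = 0.18707819; term = 0.18707819²·(1 − 0.23163220)·13.8/1053 = 3.5242458 × 10^-4.
65+: Wₕ = 0.32242798; term = 0.32242798²·(1 − 0.02795150)·9.387/219 = 0.0043314778.
18–34: Wₕ = 0.49049383; term = 0.49049383²·(1 − 0.02827418)·25.04/337 = 0.017370617.
Sum = 0.022054519.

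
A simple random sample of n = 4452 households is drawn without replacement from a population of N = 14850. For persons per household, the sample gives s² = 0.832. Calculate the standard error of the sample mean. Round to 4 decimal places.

Under SRS without replacement, Var(ȳ) = (1 − f)·s²/n with f = n/N = 4452/14850 = 0.29979798.
Var(ȳ) = (1 − 0.29979798)·0.832/4452 = 0.70020202·1.868823 × 10^-4 = 1.3085536 × 10^-4.
SE(ȳ) = √(1.3085536 × 10^-4) = 0.0114.

0.0114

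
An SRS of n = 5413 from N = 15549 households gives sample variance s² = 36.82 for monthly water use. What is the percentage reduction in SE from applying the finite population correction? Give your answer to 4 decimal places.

f = n/N = 5413/15549 = 0.34812528.
SE_no-fpc = √(s²/n) = 0.082475105; SE_fpc = √((1−f)s²/n) = 0.066589376.
Ratio = √(1−f) = 0.80738759. Reduction = 100·(1 − 0.80738759) = 19.2612%.

19.2612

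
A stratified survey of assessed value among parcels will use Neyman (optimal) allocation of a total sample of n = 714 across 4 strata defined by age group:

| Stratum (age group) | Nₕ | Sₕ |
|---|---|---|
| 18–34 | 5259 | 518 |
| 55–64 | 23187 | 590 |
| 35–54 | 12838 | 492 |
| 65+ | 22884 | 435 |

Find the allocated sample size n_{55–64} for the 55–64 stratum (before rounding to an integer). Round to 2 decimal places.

Neyman allocation: nₕ = n·NₕSₕ / Σⱼ NⱼSⱼ.
Σ NⱼSⱼ = 5259·518 + 23187·590 + 12838·492 + 22884·435 = 3.2675328 × 10^7.
n_{55–64} = 714·23187·590 / (3.2675328 × 10^7) = 298.93.

298.93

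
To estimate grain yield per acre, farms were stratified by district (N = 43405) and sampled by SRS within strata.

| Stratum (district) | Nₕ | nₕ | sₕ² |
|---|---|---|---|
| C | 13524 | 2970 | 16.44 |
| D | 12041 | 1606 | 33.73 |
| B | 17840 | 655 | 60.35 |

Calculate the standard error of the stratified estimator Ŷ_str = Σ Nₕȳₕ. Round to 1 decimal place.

Var(Ŷ_str) = Σₕ Nₕ²(1 − fₕ)sₕ²/nₕ.
C: 13524²·(1 − 2970/13524)·16.44/2970 = 790073.72.
D: 12041²·(1 − 1606/12041)·33.73/1606 = 2.6389175 × 10^6.
B: 17840²·(1 − 655/17840)·60.35/655 = 2.8247522 × 10^7.
Sum = 3.1676513 × 10^7.
SE = √(3.1676513 × 10^7) = 5628.2.

5628.2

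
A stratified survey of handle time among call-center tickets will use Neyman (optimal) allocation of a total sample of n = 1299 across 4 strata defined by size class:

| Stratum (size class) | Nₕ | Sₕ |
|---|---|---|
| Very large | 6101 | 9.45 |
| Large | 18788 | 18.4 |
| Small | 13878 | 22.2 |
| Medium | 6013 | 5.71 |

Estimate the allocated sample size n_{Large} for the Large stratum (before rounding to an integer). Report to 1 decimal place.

Neyman allocation: nₕ = n·NₕSₕ / Σⱼ NⱼSⱼ.
Σ NⱼSⱼ = 6101·9.45 + 18788·18.4 + 13878·22.2 + 6013·5.71 = 745779.48.
n_{Large} = 1299·18788·18.4 / 745779.48 = 602.1.

602.1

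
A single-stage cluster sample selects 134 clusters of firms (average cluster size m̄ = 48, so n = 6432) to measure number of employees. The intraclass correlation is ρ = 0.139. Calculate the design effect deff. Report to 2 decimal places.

7.53

deff = 1 + (48 − 1)·0.139 = 1 + 6.533 = 7.533.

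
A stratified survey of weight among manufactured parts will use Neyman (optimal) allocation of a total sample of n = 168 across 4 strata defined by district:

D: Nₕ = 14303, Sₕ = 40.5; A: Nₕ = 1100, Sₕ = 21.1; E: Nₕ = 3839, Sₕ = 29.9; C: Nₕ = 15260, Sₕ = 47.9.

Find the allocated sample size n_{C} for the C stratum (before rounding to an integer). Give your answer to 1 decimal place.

Neyman allocation: nₕ = n·NₕSₕ / Σⱼ NⱼSⱼ.
Σ NⱼSⱼ = 14303·40.5 + 1100·21.1 + 3839·29.9 + 15260·47.9 = 1.4482216 × 10^6.
n_{C} = 168·15260·47.9 / (1.4482216 × 10^6) = 84.8.

84.8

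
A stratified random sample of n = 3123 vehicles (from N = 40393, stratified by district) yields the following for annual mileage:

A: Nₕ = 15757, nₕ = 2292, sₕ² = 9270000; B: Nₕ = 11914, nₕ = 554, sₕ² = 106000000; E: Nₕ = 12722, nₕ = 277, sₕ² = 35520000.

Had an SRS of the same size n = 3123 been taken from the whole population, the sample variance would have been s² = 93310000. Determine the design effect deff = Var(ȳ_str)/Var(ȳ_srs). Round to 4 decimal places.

1.0462

Var(ȳ_str) = Σ Wₕ²(1−fₕ)sₕ²/nₕ with Wₕ = Nₕ/40393:
  A: (15757/40393)²·(1−2292/15757)·9270000/2292 = 525.93587
  B: (11914/40393)²·(1−554/11914)·106000000/554 = 15871.567
  E: (12722/40393)²·(1−277/12722)·35520000/277 = 12443.176
  → Var(ȳ_str) = 28840.679.
Var(ȳ_srs) = (1 − 3123/40393)·93310000/3123 = 27568.268.
deff = 28840.679 / 27568.268 = 1.0462.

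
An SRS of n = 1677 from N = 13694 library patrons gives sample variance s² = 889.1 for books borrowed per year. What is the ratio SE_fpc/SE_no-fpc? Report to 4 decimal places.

0.9368

f = n/N = 1677/13694 = 0.12246239.
SE_no-fpc = √(s²/n) = 0.72812975; SE_fpc = √((1−f)s²/n) = 0.68208994.
Ratio = √(1−f) = 0.93676977.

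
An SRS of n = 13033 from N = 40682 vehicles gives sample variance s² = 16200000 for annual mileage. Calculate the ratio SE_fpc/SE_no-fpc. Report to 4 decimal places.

f = n/N = 13033/40682 = 0.32036281.
SE_no-fpc = √(s²/n) = 35.256184; SE_fpc = √((1−f)s²/n) = 29.065238.
Ratio = √(1−f) = 0.82440111.

0.8244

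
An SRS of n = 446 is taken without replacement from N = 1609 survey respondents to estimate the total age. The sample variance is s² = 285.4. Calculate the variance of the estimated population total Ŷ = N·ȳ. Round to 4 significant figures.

1.197 × 10^6

Var(Ŷ) = N²·Var(ȳ) = N²·(1 − n/N)·s²/n.
f = 446/1609 = 0.27719080; Var(ȳ) = 0.72280920·285.4/446 = 0.46253306.
Var(Ŷ) = 1609² · 0.46253306 = 1.1974431 × 10^6.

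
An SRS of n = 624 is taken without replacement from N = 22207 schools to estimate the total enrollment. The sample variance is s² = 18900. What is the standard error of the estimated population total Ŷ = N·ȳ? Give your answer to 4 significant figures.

120500

Var(Ŷ) = N²·Var(ȳ) = N²·(1 − n/N)·s²/n.
f = 624/22207 = 0.02809925; Var(ȳ) = 0.97190075·18900/624 = 29.437379.
Var(Ŷ) = 22207² · 29.437379 = 1.4517068 × 10^10.
SE(Ŷ) = √(1.4517068 × 10^10) = 120500.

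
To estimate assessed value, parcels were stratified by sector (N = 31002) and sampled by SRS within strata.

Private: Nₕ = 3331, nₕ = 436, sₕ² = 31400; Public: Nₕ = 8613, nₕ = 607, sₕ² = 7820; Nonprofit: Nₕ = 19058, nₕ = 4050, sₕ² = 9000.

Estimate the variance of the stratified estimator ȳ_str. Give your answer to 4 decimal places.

Var(ȳ_str) = Σₕ Wₕ²(1 − fₕ)sₕ²/nₕ with Wₕ = Nₕ/N, N = 31002.
Private: Wₕ = 0.10744468; term = 0.10744468²·(1 − 0.13089162)·31400/436 = 0.72258166.
Public: Wₕ = 0.27782079; term = 0.27782079²·(1 − 0.07047486)·7820/607 = 0.92429089.
Nonprofit: Wₕ = 0.61473453; term = 0.61473453²·(1 − 0.21250918)·9000/4050 = 0.66131474.
Sum = 2.3081873.

2.3082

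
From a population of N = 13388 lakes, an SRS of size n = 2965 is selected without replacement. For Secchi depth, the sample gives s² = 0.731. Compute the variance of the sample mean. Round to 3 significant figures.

Under SRS without replacement, Var(ȳ) = (1 − f)·s²/n with f = n/N = 2965/13388 = 0.22146699.
Var(ȳ) = (1 − 0.22146699)·0.731/2965 = 0.77853301·2.46543 × 10^-4 = 1.9194187 × 10^-4.

1.92 × 10^-4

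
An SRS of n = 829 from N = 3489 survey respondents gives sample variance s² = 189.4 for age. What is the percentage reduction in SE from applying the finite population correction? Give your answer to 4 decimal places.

12.6847

f = n/N = 829/3489 = 0.23760390.
SE_no-fpc = √(s²/n) = 0.4779833; SE_fpc = √((1−f)s²/n) = 0.41735253.
Ratio = √(1−f) = 0.87315297. Reduction = 100·(1 − 0.87315297) = 12.6847%.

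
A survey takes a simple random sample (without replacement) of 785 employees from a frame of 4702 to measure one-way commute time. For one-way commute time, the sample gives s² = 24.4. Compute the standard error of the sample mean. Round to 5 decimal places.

0.16091

Under SRS without replacement, Var(ȳ) = (1 − f)·s²/n with f = n/N = 785/4702 = 0.16695023.
Var(ȳ) = (1 − 0.16695023)·24.4/785 = 0.83304977·0.031082803 = 0.025893521.
SE(ȳ) = √(0.025893521) = 0.16091.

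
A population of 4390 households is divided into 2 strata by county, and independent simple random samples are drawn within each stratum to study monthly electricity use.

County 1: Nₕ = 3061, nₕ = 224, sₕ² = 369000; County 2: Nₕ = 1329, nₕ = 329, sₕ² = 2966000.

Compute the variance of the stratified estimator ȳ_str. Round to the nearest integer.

1364

Var(ȳ_str) = Σₕ Wₕ²(1 − fₕ)sₕ²/nₕ with Wₕ = Nₕ/N, N = 4390.
County 1: Wₕ = 0.69726651; term = 0.69726651²·(1 − 0.07317870)·369000/224 = 742.2872.
County 2: Wₕ = 0.30273349; term = 0.30273349²·(1 − 0.24755455)·2966000/329 = 621.68615.
Sum = 1363.9734.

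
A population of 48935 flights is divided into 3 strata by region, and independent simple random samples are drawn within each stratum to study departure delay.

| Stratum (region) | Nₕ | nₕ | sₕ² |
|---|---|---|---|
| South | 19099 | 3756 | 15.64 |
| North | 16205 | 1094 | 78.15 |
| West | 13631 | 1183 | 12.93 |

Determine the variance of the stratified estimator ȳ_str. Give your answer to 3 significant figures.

0.00859

Var(ȳ_str) = Σₕ Wₕ²(1 − fₕ)sₕ²/nₕ with Wₕ = Nₕ/N, N = 48935.
South: Wₕ = 0.39029325; term = 0.39029325²·(1 − 0.19665951)·15.64/3756 = 5.0955714 × 10^-4.
North: Wₕ = 0.33115357; term = 0.33115357²·(1 − 0.06751003)·78.15/1094 = 0.0073049074.
West: Wₕ = 0.27855318; term = 0.27855318²·(1 − 0.08678747)·12.93/1183 = 7.7446517 × 10^-4.
Sum = 0.0085889297.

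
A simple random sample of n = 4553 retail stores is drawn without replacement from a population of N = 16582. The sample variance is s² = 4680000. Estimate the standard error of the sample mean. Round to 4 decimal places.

27.3068

Under SRS without replacement, Var(ȳ) = (1 − f)·s²/n with f = n/N = 4553/16582 = 0.27457484.
Var(ȳ) = (1 − 0.27457484)·4680000/4553 = 0.72542516·1027.8937 = 745.65995.
SE(ȳ) = √(745.65995) = 27.3068.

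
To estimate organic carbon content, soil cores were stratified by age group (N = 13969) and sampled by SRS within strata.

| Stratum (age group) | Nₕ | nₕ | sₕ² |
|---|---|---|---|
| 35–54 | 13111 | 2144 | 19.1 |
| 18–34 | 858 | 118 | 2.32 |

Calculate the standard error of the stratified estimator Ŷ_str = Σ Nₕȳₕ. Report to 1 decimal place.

Var(Ŷ_str) = Σₕ Nₕ²(1 − fₕ)sₕ²/nₕ.
35–54: 13111²·(1 − 2144/13111)·19.1/2144 = 1.2809502 × 10^6.
18–34: 858²·(1 − 118/858)·2.32/118 = 12483.173.
Sum = 1.2934334 × 10^6.
SE = √(1.2934334 × 10^6) = 1137.3.

1137.3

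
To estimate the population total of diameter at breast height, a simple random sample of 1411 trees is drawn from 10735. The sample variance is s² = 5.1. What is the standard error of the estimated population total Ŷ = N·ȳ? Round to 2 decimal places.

601.48

Var(Ŷ) = N²·Var(ȳ) = N²·(1 − n/N)·s²/n.
f = 1411/10735 = 0.13143922; Var(ȳ) = 0.86856078·5.1/1411 = 0.0031393763.
Var(Ŷ) = 10735² · 0.0031393763 = 361782.43.
SE(Ŷ) = √(361782.43) = 601.48.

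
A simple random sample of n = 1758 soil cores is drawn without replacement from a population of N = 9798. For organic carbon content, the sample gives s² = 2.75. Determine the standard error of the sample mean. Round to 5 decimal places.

0.03583

Under SRS without replacement, Var(ȳ) = (1 − f)·s²/n with f = n/N = 1758/9798 = 0.17942437.
Var(ȳ) = (1 − 0.17942437)·2.75/1758 = 0.82057563·0.0015642776 = 0.0012836081.
SE(ȳ) = √(0.0012836081) = 0.03583.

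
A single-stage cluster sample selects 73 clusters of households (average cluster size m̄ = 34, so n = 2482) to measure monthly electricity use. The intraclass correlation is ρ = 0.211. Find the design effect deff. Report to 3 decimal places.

7.963

deff = 1 + (34 − 1)·0.211 = 1 + 6.963 = 7.963.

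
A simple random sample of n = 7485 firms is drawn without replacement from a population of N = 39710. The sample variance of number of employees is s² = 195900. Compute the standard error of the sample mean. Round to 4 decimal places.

4.6086

Under SRS without replacement, Var(ȳ) = (1 − f)·s²/n with f = n/N = 7485/39710 = 0.18849156.
Var(ȳ) = (1 − 0.18849156)·195900/7485 = 0.81150844·26.172345 = 21.239079.
SE(ȳ) = √(21.239079) = 4.6086.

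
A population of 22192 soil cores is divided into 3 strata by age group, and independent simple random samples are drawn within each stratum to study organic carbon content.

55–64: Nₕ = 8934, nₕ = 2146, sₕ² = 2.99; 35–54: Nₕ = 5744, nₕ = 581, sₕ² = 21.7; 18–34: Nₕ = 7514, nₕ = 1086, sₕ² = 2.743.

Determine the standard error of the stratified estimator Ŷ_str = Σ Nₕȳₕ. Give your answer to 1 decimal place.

1146.4

Var(Ŷ_str) = Σₕ Nₕ²(1 − fₕ)sₕ²/nₕ.
55–64: 8934²·(1 − 2146/8934)·2.99/2146 = 84494.658.
35–54: 5744²·(1 − 581/5744)·21.7/581 = 1.1076439 × 10^6.
18–34: 7514²·(1 − 1086/7514)·2.743/1086 = 121995.28.
Sum = 1.3141338 × 10^6.
SE = √(1.3141338 × 10^6) = 1146.4.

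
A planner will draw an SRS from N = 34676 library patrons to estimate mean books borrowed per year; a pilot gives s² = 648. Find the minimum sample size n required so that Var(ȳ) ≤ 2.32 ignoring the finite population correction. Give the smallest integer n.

Without fpc, n₀ = s²/D = 648/2.32 = 279.3103.
Rounding up, n = 280.

280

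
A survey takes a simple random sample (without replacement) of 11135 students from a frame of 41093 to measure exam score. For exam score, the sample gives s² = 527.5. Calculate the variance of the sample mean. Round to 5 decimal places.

0.03454

Under SRS without replacement, Var(ȳ) = (1 − f)·s²/n with f = n/N = 11135/41093 = 0.27097072.
Var(ȳ) = (1 − 0.27097072)·527.5/11135 = 0.72902928·0.047373148 = 0.034536412.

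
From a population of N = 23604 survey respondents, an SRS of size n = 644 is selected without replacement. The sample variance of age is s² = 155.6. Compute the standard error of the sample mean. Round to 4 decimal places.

0.4848

Under SRS without replacement, Var(ȳ) = (1 − f)·s²/n with f = n/N = 644/23604 = 0.02728351.
Var(ȳ) = (1 − 0.02728351)·155.6/644 = 0.97271649·0.24161491 = 0.2350228.
SE(ȳ) = √(0.2350228) = 0.4848.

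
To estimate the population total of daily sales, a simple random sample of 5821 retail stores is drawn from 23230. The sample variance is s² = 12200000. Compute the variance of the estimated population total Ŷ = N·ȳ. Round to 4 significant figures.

Var(Ŷ) = N²·Var(ȳ) = N²·(1 − n/N)·s²/n.
f = 5821/23230 = 0.25058115; Var(ȳ) = 0.74941885·12200000/5821 = 1570.6769.
Var(Ŷ) = 23230² · 1570.6769 = 8.4758893 × 10^11.

8.476 × 10^11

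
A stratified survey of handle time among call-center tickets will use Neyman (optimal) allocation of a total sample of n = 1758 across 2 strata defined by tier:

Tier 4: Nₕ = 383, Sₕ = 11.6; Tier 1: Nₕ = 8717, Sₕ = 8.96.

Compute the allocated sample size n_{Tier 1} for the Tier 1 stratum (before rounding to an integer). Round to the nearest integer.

Neyman allocation: nₕ = n·NₕSₕ / Σⱼ NⱼSⱼ.
Σ NⱼSⱼ = 383·11.6 + 8717·8.96 = 82547.12.
n_{Tier 1} = 1758·8717·8.96 / 82547.12 = 1663.

1663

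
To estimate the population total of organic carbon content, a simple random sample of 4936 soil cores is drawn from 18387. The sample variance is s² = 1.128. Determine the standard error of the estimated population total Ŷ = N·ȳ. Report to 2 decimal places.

237.74

Var(Ŷ) = N²·Var(ȳ) = N²·(1 − n/N)·s²/n.
f = 4936/18387 = 0.26845054; Var(ȳ) = 0.73154946·1.128/4936 = 1.6717743 × 10^-4.
Var(Ŷ) = 18387² · (1.6717743 × 10^-4) = 56519.641.
SE(Ŷ) = √(56519.641) = 237.74.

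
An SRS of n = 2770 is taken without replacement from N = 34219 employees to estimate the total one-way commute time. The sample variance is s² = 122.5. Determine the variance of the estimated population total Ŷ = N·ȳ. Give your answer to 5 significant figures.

Var(Ŷ) = N²·Var(ȳ) = N²·(1 − n/N)·s²/n.
f = 2770/34219 = 0.08094918; Var(ȳ) = 0.91905082·122.5/2770 = 0.040643944.
Var(Ŷ) = 34219² · 0.040643944 = 4.7591618 × 10^7.

4.7592 × 10^7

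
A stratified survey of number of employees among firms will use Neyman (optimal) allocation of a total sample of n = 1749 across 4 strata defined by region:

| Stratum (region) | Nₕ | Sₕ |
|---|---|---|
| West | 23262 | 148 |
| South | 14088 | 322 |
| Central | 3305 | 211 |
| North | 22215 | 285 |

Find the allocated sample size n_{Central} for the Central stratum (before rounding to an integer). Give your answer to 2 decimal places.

81.27

Neyman allocation: nₕ = n·NₕSₕ / Σⱼ NⱼSⱼ.
Σ NⱼSⱼ = 23262·148 + 14088·322 + 3305·211 + 22215·285 = 1.5007742 × 10^7.
n_{Central} = 1749·3305·211 / (1.5007742 × 10^7) = 81.27.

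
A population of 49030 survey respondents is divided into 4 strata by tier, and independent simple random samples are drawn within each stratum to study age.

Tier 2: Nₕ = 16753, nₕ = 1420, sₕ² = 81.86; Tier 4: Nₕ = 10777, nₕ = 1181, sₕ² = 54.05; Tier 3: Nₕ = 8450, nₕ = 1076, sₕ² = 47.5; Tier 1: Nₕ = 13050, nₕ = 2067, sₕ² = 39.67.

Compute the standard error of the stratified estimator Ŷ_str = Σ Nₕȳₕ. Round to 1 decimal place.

Var(Ŷ_str) = Σₕ Nₕ²(1 − fₕ)sₕ²/nₕ.
Tier 2: 16753²·(1 − 1420/16753)·81.86/1420 = 1.4808229 × 10^7.
Tier 4: 10777²·(1 − 1181/10777)·54.05/1181 = 4.7329719 × 10^6.
Tier 3: 8450²·(1 − 1076/8450)·47.5/1076 = 2.750687 × 10^6.
Tier 1: 13050²·(1 − 2067/13050)·39.67/2067 = 2.7507633 × 10^6.
Sum = 2.5042651 × 10^7.
SE = √(2.5042651 × 10^7) = 5004.3.

5004.3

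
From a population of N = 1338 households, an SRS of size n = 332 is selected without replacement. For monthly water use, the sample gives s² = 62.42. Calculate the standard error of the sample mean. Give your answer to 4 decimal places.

Under SRS without replacement, Var(ȳ) = (1 − f)·s²/n with f = n/N = 332/1338 = 0.24813154.
Var(ȳ) = (1 − 0.24813154)·62.42/332 = 0.75186846·0.18801205 = 0.14136033.
SE(ȳ) = √(0.14136033) = 0.3760.

0.3760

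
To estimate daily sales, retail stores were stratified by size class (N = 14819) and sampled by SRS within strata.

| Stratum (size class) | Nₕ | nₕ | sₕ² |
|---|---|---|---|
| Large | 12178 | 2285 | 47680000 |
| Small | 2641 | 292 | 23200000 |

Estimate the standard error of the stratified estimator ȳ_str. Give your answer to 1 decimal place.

117.0

Var(ȳ_str) = Σₕ Wₕ²(1 − fₕ)sₕ²/nₕ with Wₕ = Nₕ/N, N = 14819.
Large: Wₕ = 0.82178285; term = 0.82178285²·(1 − 0.18763344)·47680000/2285 = 11447.647.
Small: Wₕ = 0.17821715; term = 0.17821715²·(1 − 0.11056418)·23200000/292 = 2244.4956.
Sum = 13692.143.
SE = √(13692.143) = 117.0.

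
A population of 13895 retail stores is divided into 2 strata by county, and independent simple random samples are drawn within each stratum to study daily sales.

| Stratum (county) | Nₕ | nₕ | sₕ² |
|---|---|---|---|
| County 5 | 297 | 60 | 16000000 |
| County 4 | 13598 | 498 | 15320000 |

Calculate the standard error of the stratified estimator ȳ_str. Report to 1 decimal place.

Var(ȳ_str) = Σₕ Wₕ²(1 − fₕ)sₕ²/nₕ with Wₕ = Nₕ/N, N = 13895.
County 5: Wₕ = 0.02137460; term = 0.02137460²·(1 − 0.20202020)·16000000/60 = 97.220181.
County 4: Wₕ = 0.97862540; term = 0.97862540²·(1 − 0.03662303)·15320000/498 = 28383.023.
Sum = 28480.243.
SE = √(28480.243) = 168.8.

168.8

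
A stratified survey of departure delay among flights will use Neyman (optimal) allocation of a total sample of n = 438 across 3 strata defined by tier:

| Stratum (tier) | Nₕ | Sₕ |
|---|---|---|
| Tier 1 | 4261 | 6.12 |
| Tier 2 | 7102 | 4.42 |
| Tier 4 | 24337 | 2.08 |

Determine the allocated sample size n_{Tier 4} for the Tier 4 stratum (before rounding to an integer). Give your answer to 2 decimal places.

Neyman allocation: nₕ = n·NₕSₕ / Σⱼ NⱼSⱼ.
Σ NⱼSⱼ = 4261·6.12 + 7102·4.42 + 24337·2.08 = 108089.12.
n_{Tier 4} = 438·24337·2.08 / 108089.12 = 205.13.

205.13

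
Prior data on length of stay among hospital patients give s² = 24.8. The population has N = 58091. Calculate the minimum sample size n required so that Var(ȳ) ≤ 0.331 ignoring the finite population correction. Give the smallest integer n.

75

Without fpc, n₀ = s²/D = 24.8/0.331 = 74.9245.
Rounding up, n = 75.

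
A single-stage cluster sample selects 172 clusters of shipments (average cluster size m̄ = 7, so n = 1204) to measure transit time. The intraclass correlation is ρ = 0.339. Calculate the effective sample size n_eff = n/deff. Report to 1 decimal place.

396.8

deff = 1 + (7 − 1)·0.339 = 1 + 2.034 = 3.034.
n_eff = 1204 / 3.034 = 396.8.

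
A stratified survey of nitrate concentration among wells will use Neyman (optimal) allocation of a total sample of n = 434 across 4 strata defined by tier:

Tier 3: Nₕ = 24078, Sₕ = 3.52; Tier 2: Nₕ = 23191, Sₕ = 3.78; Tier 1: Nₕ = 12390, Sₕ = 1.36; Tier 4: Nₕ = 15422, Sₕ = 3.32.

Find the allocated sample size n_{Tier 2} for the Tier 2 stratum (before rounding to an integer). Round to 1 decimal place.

Neyman allocation: nₕ = n·NₕSₕ / Σⱼ NⱼSⱼ.
Σ NⱼSⱼ = 24078·3.52 + 23191·3.78 + 12390·1.36 + 15422·3.32 = 240467.98.
n_{Tier 2} = 434·23191·3.78 / 240467.98 = 158.2.

158.2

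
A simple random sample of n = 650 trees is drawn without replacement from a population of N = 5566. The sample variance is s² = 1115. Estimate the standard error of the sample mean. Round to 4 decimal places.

1.2309

Under SRS without replacement, Var(ȳ) = (1 − f)·s²/n with f = n/N = 650/5566 = 0.11678045.
Var(ȳ) = (1 − 0.11678045)·1115/650 = 0.88321955·1.7153846 = 1.5150612.
SE(ȳ) = √(1.5150612) = 1.2309.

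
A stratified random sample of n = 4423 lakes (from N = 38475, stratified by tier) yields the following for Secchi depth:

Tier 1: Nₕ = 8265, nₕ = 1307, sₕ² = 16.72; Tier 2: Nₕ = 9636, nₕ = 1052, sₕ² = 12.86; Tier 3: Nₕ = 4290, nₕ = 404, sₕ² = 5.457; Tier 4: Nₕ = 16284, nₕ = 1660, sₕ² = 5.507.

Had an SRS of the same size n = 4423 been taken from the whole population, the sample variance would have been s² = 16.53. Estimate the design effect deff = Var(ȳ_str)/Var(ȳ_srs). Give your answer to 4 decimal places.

0.5641

Var(ȳ_str) = Σ Wₕ²(1−fₕ)sₕ²/nₕ with Wₕ = Nₕ/38475:
  Tier 1: (8265/38475)²·(1−1307/8265)·16.72/1307 = 4.9697062 × 10^-4
  Tier 2: (9636/38475)²·(1−1052/9636)·12.86/1052 = 6.8305311 × 10^-4
  Tier 3: (4290/38475)²·(1−404/4290)·5.457/404 = 1.5211618 × 10^-4
  Tier 4: (16284/38475)²·(1−1660/16284)·5.507/1660 = 5.3367518 × 10^-4
  → Var(ȳ_str) = 0.0018658151.
Var(ȳ_srs) = (1 − 4423/38475)·16.53/4423 = 0.0033076528.
deff = 0.0018658151 / 0.0033076528 = 0.5641.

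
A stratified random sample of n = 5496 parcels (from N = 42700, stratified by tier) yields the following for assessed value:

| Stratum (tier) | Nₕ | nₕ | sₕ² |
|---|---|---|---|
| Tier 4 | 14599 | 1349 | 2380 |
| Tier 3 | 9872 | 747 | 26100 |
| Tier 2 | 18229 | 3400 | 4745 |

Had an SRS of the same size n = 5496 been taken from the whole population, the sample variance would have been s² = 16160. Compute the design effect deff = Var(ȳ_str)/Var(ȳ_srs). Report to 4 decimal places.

0.8276

Var(ȳ_str) = Σ Wₕ²(1−fₕ)sₕ²/nₕ with Wₕ = Nₕ/42700:
  Tier 4: (14599/42700)²·(1−1349/14599)·2380/1349 = 0.18717517
  Tier 3: (9872/42700)²·(1−747/9872)·26100/747 = 1.726244
  Tier 2: (18229/42700)²·(1−3400/18229)·4745/3400 = 0.20690751
  → Var(ȳ_str) = 2.1203267.
Var(ȳ_srs) = (1 − 5496/42700)·16160/5496 = 2.5618659.
deff = 2.1203267 / 2.5618659 = 0.8276.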